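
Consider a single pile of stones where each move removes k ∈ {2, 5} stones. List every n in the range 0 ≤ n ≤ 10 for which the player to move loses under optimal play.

0, 1, 4, 7, 8

Grundy values for subtraction set {2, 5}:
g(0) = mex{} = 0
g(1) = mex{} = 0
g(2) = mex{0} = 1
g(3) = mex{0} = 1
g(4) = mex{1} = 0
g(5) = mex{0,1} = 2
g(6) = mex{0} = 1
g(7) = mex{1,2} = 0
g(8) = mex{1} = 0
g(9) = mex{0} = 1
g(10) = mex{0,2} = 1
The P-positions (g = 0) in 0..10 are 0, 1, 4, 7, 8.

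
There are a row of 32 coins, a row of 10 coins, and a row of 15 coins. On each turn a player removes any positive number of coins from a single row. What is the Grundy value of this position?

37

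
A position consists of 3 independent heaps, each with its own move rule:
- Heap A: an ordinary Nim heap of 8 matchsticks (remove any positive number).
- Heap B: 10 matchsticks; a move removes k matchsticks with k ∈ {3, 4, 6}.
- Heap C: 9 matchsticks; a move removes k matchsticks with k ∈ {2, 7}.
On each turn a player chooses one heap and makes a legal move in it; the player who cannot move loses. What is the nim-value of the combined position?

8

Heap A is a plain Nim heap of size 8, so its Grundy value is 8.
Build the Grundy sequence for heap B with g(k) = mex{g(k−s) : s ∈ {3, 4, 6}, s ≤ k}:
g(0) = mex{} = 0
g(1) = mex{} = 0
g(2) = mex{} = 0
g(3) = mex{0} = 1
g(4) = mex{0} = 1
g(5) = mex{0} = 1
g(6) = mex{0,1} = 2
g(7) = mex{0,1} = 2
g(8) = mex{0,1} = 2
g(9) = mex{1,2} = 0
g(10) = mex{1,2} = 0
So g(10) = 0.
Build the Grundy sequence for heap C with g(k) = mex{g(k−s) : s ∈ {2, 7}, s ≤ k}:
k:     0  1  2  3  4  5  6  7  8  9
g(k):  0  0  1  1  0  0  1  1  2  0
So g(9) = 0.
By the Sprague-Grundy theorem, the Grundy value of a sum of independent games is the XOR of the component values.
Combined value = 8 ⊕ 0 ⊕ 0 = 8.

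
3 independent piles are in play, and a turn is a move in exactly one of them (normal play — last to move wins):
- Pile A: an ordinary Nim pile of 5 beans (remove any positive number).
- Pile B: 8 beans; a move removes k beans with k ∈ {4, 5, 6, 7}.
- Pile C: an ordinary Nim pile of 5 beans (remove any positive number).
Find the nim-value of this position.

2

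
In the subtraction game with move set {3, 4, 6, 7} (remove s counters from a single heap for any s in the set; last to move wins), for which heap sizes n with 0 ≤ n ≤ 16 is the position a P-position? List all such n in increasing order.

0, 1, 2, 10, 11, 12

Build the Grundy sequence with g(k) = mex{g(k−s) : s ∈ {3, 4, 6, 7}, s ≤ k}:
k:     0  1  2  3  4  5  6  7  8  9 10 11 12 13 14 15 16
g(k):  0  0  0  1  1  1  2  2  2  3  0  0  0  1  1  1  2
The P-positions (g = 0) in 0..16 are 0, 1, 2, 10, 11, 12.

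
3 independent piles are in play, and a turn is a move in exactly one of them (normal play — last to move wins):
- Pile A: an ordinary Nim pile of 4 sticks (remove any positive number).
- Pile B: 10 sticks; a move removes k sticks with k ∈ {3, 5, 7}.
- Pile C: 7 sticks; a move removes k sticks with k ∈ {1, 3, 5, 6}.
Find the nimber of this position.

Pile A is a plain Nim pile of size 4, so its Grundy value is 4.
Grundy values for pile B (subtraction set {3, 5, 7}):
g(0) = mex{} = 0
g(1) = mex{} = 0
g(2) = mex{} = 0
g(3) = mex{0} = 1
g(4) = mex{0} = 1
g(5) = mex{0} = 1
g(6) = mex{0,1} = 2
g(7) = mex{0,1} = 2
g(8) = mex{0,1} = 2
g(9) = mex{0,1,2} = 3
g(10) = mex{1,2} = 0
So g(10) = 0.
For pile C, compute g(0), g(1), … with moves {1, 3, 5, 6}:
k:     0  1  2  3  4  5  6  7
g(k):  0  1  0  1  0  1  2  3
So g(7) = 3.
The value of a disjunctive sum is the nim-sum of the parts.
Combined value = 4 ⊕ 0 ⊕ 3 = 7.

7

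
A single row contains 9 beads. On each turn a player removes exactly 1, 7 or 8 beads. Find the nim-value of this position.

Compute g(0), g(1), … for moves {1, 7, 8}:
k:     0  1  2  3  4  5  6  7  8  9
g(k):  0  1  0  1  0  1  0  1  2  3
So g(9) = 3.

3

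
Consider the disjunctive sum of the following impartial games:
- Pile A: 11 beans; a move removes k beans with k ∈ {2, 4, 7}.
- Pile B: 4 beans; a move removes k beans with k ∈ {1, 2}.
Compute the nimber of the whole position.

0

Grundy values for pile A (subtraction set {2, 4, 7}):
k:     0  1  2  3  4  5  6  7  8  9 10 11
g(k):  0  0  1  1  2  2  0  3  1  0  2  1
So g(11) = 1.
Grundy values for pile B (subtraction set {1, 2}):
g(0) = mex{} = 0
g(1) = mex{0} = 1
g(2) = mex{0,1} = 2
g(3) = mex{1,2} = 0
g(4) = mex{0,2} = 1
So g(4) = 1.
The value of a disjunctive sum is the nim-sum of the parts.
Combined value = 1 ⊕ 1 = 0.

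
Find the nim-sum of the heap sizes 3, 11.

8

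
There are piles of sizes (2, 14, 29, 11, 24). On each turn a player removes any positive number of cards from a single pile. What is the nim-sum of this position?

Nim-sum: 2 ⊕ 14 ⊕ 29 ⊕ 11 ⊕ 24 = 2.

2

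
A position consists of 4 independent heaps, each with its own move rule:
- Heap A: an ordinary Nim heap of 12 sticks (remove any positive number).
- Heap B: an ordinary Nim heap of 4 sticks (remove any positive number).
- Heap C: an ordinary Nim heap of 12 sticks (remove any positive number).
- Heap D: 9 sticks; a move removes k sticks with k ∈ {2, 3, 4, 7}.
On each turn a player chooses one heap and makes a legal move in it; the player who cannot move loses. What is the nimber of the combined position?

Heap A is a plain Nim heap of size 12, so its Grundy value is 12.
Heap B is a plain Nim heap of size 4, so its Grundy value is 4.
Heap C is a plain Nim heap of size 12, so its Grundy value is 12.
Build the Grundy sequence for heap D with g(k) = mex{g(k−s) : s ∈ {2, 3, 4, 7}, s ≤ k}:
g(0) = mex{} = 0
g(1) = mex{} = 0
g(2) = mex{0} = 1
g(3) = mex{0} = 1
g(4) = mex{0,1} = 2
g(5) = mex{0,1} = 2
g(6) = mex{1,2} = 0
g(7) = mex{0,1,2} = 3
g(8) = mex{0,2} = 1
g(9) = mex{0,1,2,3} = 4
So g(9) = 4.
The value of a disjunctive sum is the nim-sum of the parts.
Combined value = 12 XOR 4 XOR 12 XOR 4 = 0.

0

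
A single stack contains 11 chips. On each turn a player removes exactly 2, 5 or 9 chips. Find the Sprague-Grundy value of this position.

Grundy values for subtraction set {2, 5, 9}:
g(0) = mex{} = 0
g(1) = mex{} = 0
g(2) = mex{0} = 1
g(3) = mex{0} = 1
g(4) = mex{1} = 0
g(5) = mex{0,1} = 2
g(6) = mex{0} = 1
g(7) = mex{1,2} = 0
g(8) = mex{1} = 0
g(9) = mex{0} = 1
g(10) = mex{0,2} = 1
g(11) = mex{1} = 0
So g(11) = 0.

0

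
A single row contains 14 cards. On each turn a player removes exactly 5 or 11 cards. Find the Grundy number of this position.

Build the Grundy sequence with g(k) = mex{g(k−s) : s ∈ {5, 11}, s ≤ k}:
g(0) = mex{} = 0
g(1) = mex{} = 0
g(2) = mex{} = 0
g(3) = mex{} = 0
g(4) = mex{} = 0
g(5) = mex{0} = 1
g(6) = mex{0} = 1
g(7) = mex{0} = 1
g(8) = mex{0} = 1
g(9) = mex{0} = 1
g(10) = mex{1} = 0
g(11) = mex{0,1} = 2
g(12) = mex{0,1} = 2
g(13) = mex{0,1} = 2
g(14) = mex{0,1} = 2
So g(14) = 2.

2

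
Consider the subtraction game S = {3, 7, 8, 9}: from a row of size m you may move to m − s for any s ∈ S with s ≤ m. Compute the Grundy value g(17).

Build the Grundy sequence with g(k) = mex{g(k−s) : s ∈ {3, 7, 8, 9}, s ≤ k}:
k:     0  1  2  3  4  5  6  7  8  9 10 11 12 13 14 15 16 17
g(k):  0  0  0  1  1  1  0  2  2  1  3  3  0  2  4  1  0  0
So g(17) = 0.

0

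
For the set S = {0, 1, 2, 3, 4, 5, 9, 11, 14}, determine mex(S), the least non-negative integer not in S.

The values 0, 1, 2, 3, 4, 5 are all present; 6 is the first non-negative integer missing from the set.

6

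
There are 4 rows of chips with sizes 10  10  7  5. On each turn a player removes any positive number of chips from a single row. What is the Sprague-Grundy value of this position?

Nim-sum: 10 ^ 10 ^ 7 ^ 5 = 2.

2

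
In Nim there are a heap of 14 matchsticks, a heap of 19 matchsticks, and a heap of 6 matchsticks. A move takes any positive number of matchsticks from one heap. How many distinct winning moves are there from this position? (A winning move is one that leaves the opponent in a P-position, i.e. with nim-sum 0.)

Bitwise XOR of the heap sizes:
  01110  (14)
  10011  (19)
  00110  (6)
  -----
  11011  (27)
The overall nim-sum is X = 27. A heap of size p has a winning move iff p XOR X < p (reduce it to p XOR X).
  14: 14 XOR 27 = 21 ≥ 14 — no move.
  19: 19 XOR 27 = 8 < 19 — winning move (to 8).
  6: 6 XOR 27 = 29 ≥ 6 — no move.
That gives 1 winning move.

1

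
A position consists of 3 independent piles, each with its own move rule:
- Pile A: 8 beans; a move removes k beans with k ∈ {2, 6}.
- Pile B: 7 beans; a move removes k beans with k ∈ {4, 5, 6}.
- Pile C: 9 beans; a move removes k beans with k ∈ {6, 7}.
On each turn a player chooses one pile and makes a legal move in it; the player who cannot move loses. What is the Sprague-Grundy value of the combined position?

0

For pile A, compute g(0), g(1), … with moves {2, 6}:
k:     0  1  2  3  4  5  6  7  8
g(k):  0  0  1  1  0  0  1  1  0
So g(8) = 0.
Grundy values for pile B (subtraction set {4, 5, 6}):
g(0) = mex{} = 0
g(1) = mex{} = 0
g(2) = mex{} = 0
g(3) = mex{} = 0
g(4) = mex{0} = 1
g(5) = mex{0} = 1
g(6) = mex{0} = 1
g(7) = mex{0} = 1
So g(7) = 1.
Build the Grundy sequence for pile C with g(k) = mex{g(k−s) : s ∈ {6, 7}, s ≤ k}:
g(0) = mex{} = 0
g(1) = mex{} = 0
g(2) = mex{} = 0
g(3) = mex{} = 0
g(4) = mex{} = 0
g(5) = mex{} = 0
g(6) = mex{0} = 1
g(7) = mex{0} = 1
g(8) = mex{0} = 1
g(9) = mex{0} = 1
So g(9) = 1.
By the Sprague-Grundy theorem, the Grundy value of a sum of independent games is the XOR of the component values.
Combined value = 0 ⊕ 1 ⊕ 1 = 0.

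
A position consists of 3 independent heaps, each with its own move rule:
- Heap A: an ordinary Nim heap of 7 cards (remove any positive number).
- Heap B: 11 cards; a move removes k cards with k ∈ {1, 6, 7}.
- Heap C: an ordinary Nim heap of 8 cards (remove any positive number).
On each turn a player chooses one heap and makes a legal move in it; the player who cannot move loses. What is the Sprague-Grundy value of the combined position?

Heap A is a plain Nim heap of size 7, so its Grundy value is 7.
For heap B, compute g(0), g(1), … with moves {1, 6, 7}:
g(0) = mex{} = 0
g(1) = mex{0} = 1
g(2) = mex{1} = 0
g(3) = mex{0} = 1
g(4) = mex{1} = 0
g(5) = mex{0} = 1
g(6) = mex{0,1} = 2
g(7) = mex{0,1,2} = 3
g(8) = mex{0,1,3} = 2
g(9) = mex{0,1,2} = 3
g(10) = mex{0,1,3} = 2
g(11) = mex{0,1,2} = 3
So g(11) = 3.
Heap C is a plain Nim heap of size 8, so its Grundy value is 8.
The value of a disjunctive sum is the nim-sum of the parts.
Combined value = 7 ⊕ 3 ⊕ 8 = 12.

12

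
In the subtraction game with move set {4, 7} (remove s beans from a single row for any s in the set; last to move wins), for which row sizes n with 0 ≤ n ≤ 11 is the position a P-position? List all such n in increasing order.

0, 1, 2, 3, 11

Compute g(0), g(1), … for moves {4, 7}:
g(0) = mex{} = 0
g(1) = mex{} = 0
g(2) = mex{} = 0
g(3) = mex{} = 0
g(4) = mex{0} = 1
g(5) = mex{0} = 1
g(6) = mex{0} = 1
g(7) = mex{0} = 1
g(8) = mex{0,1} = 2
g(9) = mex{0,1} = 2
g(10) = mex{0,1} = 2
g(11) = mex{1} = 0
The P-positions (g = 0) in 0..11 are 0, 1, 2, 3, 11.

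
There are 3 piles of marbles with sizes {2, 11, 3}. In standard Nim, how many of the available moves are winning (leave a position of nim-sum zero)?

1

Bitwise XOR of the heap sizes:
  0010  (2)
  1011  (11)
  0011  (3)
  ----
  1010  (10)
The overall nim-sum is X = 10. A pile of size p has a winning move iff p XOR X < p (reduce it to p XOR X).
  2: 2 XOR 10 = 8 ≥ 2 — no move.
  11: 11 XOR 10 = 1 < 11 — winning move (to 1).
  3: 3 XOR 10 = 9 ≥ 3 — no move.
That gives 1 winning move.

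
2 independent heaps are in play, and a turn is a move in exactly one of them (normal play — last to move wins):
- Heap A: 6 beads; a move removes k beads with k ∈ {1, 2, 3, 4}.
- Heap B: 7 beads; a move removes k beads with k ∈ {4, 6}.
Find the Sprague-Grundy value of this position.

0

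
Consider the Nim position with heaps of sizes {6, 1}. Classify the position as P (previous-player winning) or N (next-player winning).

Nim-sum: 6 XOR 1 = 7.
The nim-sum is 7 ≠ 0, so this is an N-position: the player to move can win.

N-position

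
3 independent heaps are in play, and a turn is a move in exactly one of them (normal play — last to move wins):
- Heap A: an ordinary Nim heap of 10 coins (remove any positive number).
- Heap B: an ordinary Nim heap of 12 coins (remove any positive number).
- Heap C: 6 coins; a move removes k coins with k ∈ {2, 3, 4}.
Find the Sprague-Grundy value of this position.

6

Heap A is a plain Nim heap of size 10, so its Grundy value is 10.
Heap B is a plain Nim heap of size 12, so its Grundy value is 12.
Build the Grundy sequence for heap C with g(k) = mex{g(k−s) : s ∈ {2, 3, 4}, s ≤ k}:
k:     0  1  2  3  4  5  6
g(k):  0  0  1  1  2  2  0
So g(6) = 0.
The value of a disjunctive sum is the nim-sum of the parts.
Combined value = 10 ⊕ 12 ⊕ 0 = 6.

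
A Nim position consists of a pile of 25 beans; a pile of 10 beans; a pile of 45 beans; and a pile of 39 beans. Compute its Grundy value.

Nim-sum: 25 ⊕ 10 ⊕ 45 ⊕ 39 = 25.

25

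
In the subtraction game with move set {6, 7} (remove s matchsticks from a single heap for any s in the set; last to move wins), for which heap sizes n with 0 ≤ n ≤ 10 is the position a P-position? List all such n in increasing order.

0, 1, 2, 3, 4, 5

Build the Grundy sequence with g(k) = mex{g(k−s) : s ∈ {6, 7}, s ≤ k}:
g(0) = mex{} = 0
g(1) = mex{} = 0
g(2) = mex{} = 0
g(3) = mex{} = 0
g(4) = mex{} = 0
g(5) = mex{} = 0
g(6) = mex{0} = 1
g(7) = mex{0} = 1
g(8) = mex{0} = 1
g(9) = mex{0} = 1
g(10) = mex{0} = 1
The P-positions (g = 0) in 0..10 are 0, 1, 2, 3, 4, 5.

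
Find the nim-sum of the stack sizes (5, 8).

13

In binary:
  0101  (5)
  1000  (8)
  ----
  1101  (13)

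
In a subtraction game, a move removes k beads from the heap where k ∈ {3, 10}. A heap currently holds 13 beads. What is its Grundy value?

Compute g(0), g(1), … for moves {3, 10}:
g(0) = mex{} = 0
g(1) = mex{} = 0
g(2) = mex{} = 0
g(3) = mex{0} = 1
g(4) = mex{0} = 1
g(5) = mex{0} = 1
g(6) = mex{1} = 0
g(7) = mex{1} = 0
g(8) = mex{1} = 0
g(9) = mex{0} = 1
g(10) = mex{0} = 1
g(11) = mex{0} = 1
g(12) = mex{0,1} = 2
g(13) = mex{1} = 0
So g(13) = 0.

0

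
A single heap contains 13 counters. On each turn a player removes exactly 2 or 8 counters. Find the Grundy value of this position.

Compute g(0), g(1), … for moves {2, 8}:
g(0) = mex{} = 0
g(1) = mex{} = 0
g(2) = mex{0} = 1
g(3) = mex{0} = 1
g(4) = mex{1} = 0
g(5) = mex{1} = 0
g(6) = mex{0} = 1
g(7) = mex{0} = 1
g(8) = mex{0,1} = 2
g(9) = mex{0,1} = 2
g(10) = mex{1,2} = 0
g(11) = mex{1,2} = 0
g(12) = mex{0} = 1
g(13) = mex{0} = 1
So g(13) = 1.

1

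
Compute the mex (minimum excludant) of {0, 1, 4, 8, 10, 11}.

The values 0, 1 are all present; 2 is the first non-negative integer missing from the set.

2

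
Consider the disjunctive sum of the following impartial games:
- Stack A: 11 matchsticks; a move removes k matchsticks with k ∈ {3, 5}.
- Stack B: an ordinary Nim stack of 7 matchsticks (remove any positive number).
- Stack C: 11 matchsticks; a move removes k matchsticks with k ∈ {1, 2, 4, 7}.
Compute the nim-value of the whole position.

4

Build the Grundy sequence for stack A with g(k) = mex{g(k−s) : s ∈ {3, 5}, s ≤ k}:
k:     0  1  2  3  4  5  6  7  8  9 10 11
g(k):  0  0  0  1  1  1  2  2  0  0  0  1
So g(11) = 1.
Stack B is a plain Nim stack of size 7, so its Grundy value is 7.
For stack C, compute g(0), g(1), … with moves {1, 2, 4, 7}:
k:     0  1  2  3  4  5  6  7  8  9 10 11
g(k):  0  1  2  0  1  2  0  1  2  0  1  2
So g(11) = 2.
By the Sprague-Grundy theorem, the Grundy value of a sum of independent games is the XOR of the component values.
Combined value = 1 XOR 7 XOR 2 = 4.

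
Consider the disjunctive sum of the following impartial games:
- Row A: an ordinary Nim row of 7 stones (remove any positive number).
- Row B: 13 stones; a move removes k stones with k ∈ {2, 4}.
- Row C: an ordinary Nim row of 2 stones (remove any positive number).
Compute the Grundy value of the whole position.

Row A is a plain Nim row of size 7, so its Grundy value is 7.
For row B, compute g(0), g(1), … with moves {2, 4}:
k:     0  1  2  3  4  5  6  7  8  9 10 11 12 13
g(k):  0  0  1  1  2  2  0  0  1  1  2  2  0  0
So g(13) = 0.
Row C is a plain Nim row of size 2, so its Grundy value is 2.
By the Sprague-Grundy theorem, the Grundy value of a sum of independent games is the XOR of the component values.
Combined value = 7 ⊕ 0 ⊕ 2 = 5.

5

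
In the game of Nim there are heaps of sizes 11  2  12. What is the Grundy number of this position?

Nim-sum: 11 ^ 2 ^ 12 = 5.

5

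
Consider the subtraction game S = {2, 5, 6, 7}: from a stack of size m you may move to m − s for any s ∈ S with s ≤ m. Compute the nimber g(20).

2

Build the Grundy sequence with g(k) = mex{g(k−s) : s ∈ {2, 5, 6, 7}, s ≤ k}:
k:     0  1  2  3  4  5  6  7  8  9 10 11 12 13 14 15 16 17 18 19 20
g(k):  0  0  1  1  0  2  1  3  2  2  3  3  0  0  1  1  0  2  1  3  2
So g(20) = 2.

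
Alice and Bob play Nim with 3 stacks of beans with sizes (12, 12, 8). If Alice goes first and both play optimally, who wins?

Nim-sum: 12 ^ 12 ^ 8 = 8.
The nim-sum is 8 ≠ 0, so this is an N-position: the player to move can win; Alice has a winning move.

Alice wins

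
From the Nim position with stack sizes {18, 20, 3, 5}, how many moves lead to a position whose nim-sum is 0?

0

In binary:
  10010  (18)
  10100  (20)
  00011  (3)
  00101  (5)
  -----
  00000  (0)
The nim-sum is already 0, so every move leaves a nonzero nim-sum — there are no winning moves.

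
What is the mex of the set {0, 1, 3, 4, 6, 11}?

The values 0, 1 are all present; 2 is the first non-negative integer missing from the set.

2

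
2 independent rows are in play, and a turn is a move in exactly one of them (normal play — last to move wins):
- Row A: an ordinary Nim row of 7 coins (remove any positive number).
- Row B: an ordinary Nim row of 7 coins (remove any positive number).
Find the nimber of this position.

Row A is a plain Nim row of size 7, so its Grundy value is 7.
Row B is a plain Nim row of size 7, so its Grundy value is 7.
The value of a disjunctive sum is the nim-sum of the parts.
Combined value = 7 XOR 7 = 0.

0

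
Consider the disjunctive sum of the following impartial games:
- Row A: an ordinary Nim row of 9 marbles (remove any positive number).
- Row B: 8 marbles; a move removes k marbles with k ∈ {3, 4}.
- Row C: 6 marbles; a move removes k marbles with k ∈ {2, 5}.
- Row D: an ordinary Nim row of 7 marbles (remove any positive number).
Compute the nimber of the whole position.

Row A is a plain Nim row of size 9, so its Grundy value is 9.
For row B, compute g(0), g(1), … with moves {3, 4}:
g(0) = mex{} = 0
g(1) = mex{} = 0
g(2) = mex{} = 0
g(3) = mex{0} = 1
g(4) = mex{0} = 1
g(5) = mex{0} = 1
g(6) = mex{0,1} = 2
g(7) = mex{1} = 0
g(8) = mex{1} = 0
So g(8) = 0.
Grundy values for row C (subtraction set {2, 5}):
g(0) = mex{} = 0
g(1) = mex{} = 0
g(2) = mex{0} = 1
g(3) = mex{0} = 1
g(4) = mex{1} = 0
g(5) = mex{0,1} = 2
g(6) = mex{0} = 1
So g(6) = 1.
Row D is a plain Nim row of size 7, so its Grundy value is 7.
By the Sprague-Grundy theorem, the Grundy value of a sum of independent games is the XOR of the component values.
Combined value = 9 ⊕ 0 ⊕ 1 ⊕ 7 = 15.

15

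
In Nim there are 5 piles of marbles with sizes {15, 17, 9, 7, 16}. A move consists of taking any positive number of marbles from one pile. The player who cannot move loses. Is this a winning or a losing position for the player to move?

Losing position

In binary:
  01111  (15)
  10001  (17)
  01001  (9)
  00111  (7)
  10000  (16)
  -----
  00000  (0)
The nim-sum is 0, so this is a P-position: the player to move is in a losing position under optimal play.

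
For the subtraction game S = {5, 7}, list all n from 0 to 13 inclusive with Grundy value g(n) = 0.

0, 1, 2, 3, 4, 12, 13

Grundy values for subtraction set {5, 7}:
k:     0  1  2  3  4  5  6  7  8  9 10 11 12 13
g(k):  0  0  0  0  0  1  1  1  1  1  2  2  0  0
The P-positions (g = 0) in 0..13 are 0, 1, 2, 3, 4, 12, 13.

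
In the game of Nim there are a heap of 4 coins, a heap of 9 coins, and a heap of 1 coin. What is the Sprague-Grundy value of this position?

Compute the nim-sum pairwise:
4 ^ 9 = 13
13 ^ 1 = 12

12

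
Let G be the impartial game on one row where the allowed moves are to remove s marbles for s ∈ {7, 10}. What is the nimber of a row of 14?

Build the Grundy sequence with g(k) = mex{g(k−s) : s ∈ {7, 10}, s ≤ k}:
g(0) = mex{} = 0
g(1) = mex{} = 0
g(2) = mex{} = 0
g(3) = mex{} = 0
g(4) = mex{} = 0
g(5) = mex{} = 0
g(6) = mex{} = 0
g(7) = mex{0} = 1
g(8) = mex{0} = 1
g(9) = mex{0} = 1
g(10) = mex{0} = 1
g(11) = mex{0} = 1
g(12) = mex{0} = 1
g(13) = mex{0} = 1
g(14) = mex{0,1} = 2
So g(14) = 2.

2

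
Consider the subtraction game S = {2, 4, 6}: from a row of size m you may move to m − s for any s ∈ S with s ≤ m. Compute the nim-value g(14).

3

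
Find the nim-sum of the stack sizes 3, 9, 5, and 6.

Compute the nim-sum pairwise:
3 ^ 9 = 10
10 ^ 5 = 15
15 ^ 6 = 9

9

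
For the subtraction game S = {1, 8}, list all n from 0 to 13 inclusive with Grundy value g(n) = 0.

0, 2, 4, 6, 9, 11, 13

Compute g(0), g(1), … for moves {1, 8}:
k:     0  1  2  3  4  5  6  7  8  9 10 11 12 13
g(k):  0  1  0  1  0  1  0  1  2  0  1  0  1  0
The P-positions (g = 0) in 0..13 are 0, 2, 4, 6, 9, 11, 13.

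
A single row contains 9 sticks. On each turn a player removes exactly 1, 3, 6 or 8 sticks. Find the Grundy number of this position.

0

Compute g(0), g(1), … for moves {1, 3, 6, 8}:
k:     0  1  2  3  4  5  6  7  8  9
g(k):  0  1  0  1  0  1  2  3  2  0
So g(9) = 0.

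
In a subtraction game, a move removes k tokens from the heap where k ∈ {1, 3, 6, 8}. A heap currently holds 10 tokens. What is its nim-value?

1

Grundy values for subtraction set {1, 3, 6, 8}:
k:     0  1  2  3  4  5  6  7  8  9 10
g(k):  0  1  0  1  0  1  2  3  2  0  1
So g(10) = 1.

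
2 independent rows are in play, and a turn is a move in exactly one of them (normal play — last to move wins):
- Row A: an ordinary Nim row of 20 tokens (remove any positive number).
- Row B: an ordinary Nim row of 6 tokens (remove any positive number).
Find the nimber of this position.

18

Row A is a plain Nim row of size 20, so its Grundy value is 20.
Row B is a plain Nim row of size 6, so its Grundy value is 6.
By the Sprague-Grundy theorem, the Grundy value of a sum of independent games is the XOR of the component values.
Combined value = 20 ⊕ 6 = 18.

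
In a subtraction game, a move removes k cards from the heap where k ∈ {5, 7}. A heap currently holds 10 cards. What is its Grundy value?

2

Compute g(0), g(1), … for moves {5, 7}:
k:     0  1  2  3  4  5  6  7  8  9 10
g(k):  0  0  0  0  0  1  1  1  1  1  2
So g(10) = 2.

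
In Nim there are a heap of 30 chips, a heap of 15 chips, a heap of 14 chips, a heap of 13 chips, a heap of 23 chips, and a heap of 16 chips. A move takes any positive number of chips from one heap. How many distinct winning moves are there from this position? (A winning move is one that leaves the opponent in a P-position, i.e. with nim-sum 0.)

3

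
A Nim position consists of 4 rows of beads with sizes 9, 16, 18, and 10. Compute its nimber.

1

Nim-sum: 9 ^ 16 ^ 18 ^ 10 = 1.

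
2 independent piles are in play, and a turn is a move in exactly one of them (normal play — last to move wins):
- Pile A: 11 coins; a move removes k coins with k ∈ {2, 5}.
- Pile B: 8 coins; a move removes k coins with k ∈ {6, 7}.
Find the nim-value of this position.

1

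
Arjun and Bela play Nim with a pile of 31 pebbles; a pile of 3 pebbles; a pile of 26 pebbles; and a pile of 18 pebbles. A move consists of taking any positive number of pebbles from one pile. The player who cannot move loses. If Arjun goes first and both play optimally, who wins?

Compute the nim-sum pairwise:
31 ⊕ 3 = 28
28 ⊕ 26 = 6
6 ⊕ 18 = 20
The nim-sum is 20 ≠ 0, so this is an N-position: the player to move can win; Arjun has a winning move.

Arjun wins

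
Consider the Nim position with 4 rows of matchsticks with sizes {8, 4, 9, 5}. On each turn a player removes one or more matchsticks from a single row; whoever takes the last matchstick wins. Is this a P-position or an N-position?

In binary:
  1000  (8)
  0100  (4)
  1001  (9)
  0101  (5)
  ----
  0000  (0)
The nim-sum is 0, so this is a P-position: the player to move is in a losing position under optimal play.

P-position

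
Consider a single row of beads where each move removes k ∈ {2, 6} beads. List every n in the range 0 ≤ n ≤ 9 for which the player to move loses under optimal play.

0, 1, 4, 5, 8, 9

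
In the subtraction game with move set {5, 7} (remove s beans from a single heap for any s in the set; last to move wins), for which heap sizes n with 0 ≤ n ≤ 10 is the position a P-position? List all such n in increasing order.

0, 1, 2, 3, 4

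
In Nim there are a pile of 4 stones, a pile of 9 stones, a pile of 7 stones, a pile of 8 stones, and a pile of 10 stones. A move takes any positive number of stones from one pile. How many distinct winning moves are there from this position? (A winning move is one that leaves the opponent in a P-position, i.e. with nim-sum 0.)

3

Compute the nim-sum pairwise:
4 ^ 9 = 13
13 ^ 7 = 10
10 ^ 8 = 2
2 ^ 10 = 8
The overall nim-sum is X = 8. A pile of size p has a winning move iff p XOR X < p (reduce it to p XOR X).
  4: 4 XOR 8 = 12 ≥ 4 — no move.
  9: 9 XOR 8 = 1 < 9 — winning move (to 1).
  7: 7 XOR 8 = 15 ≥ 7 — no move.
  8: 8 XOR 8 = 0 < 8 — winning move (to 0).
  10: 10 XOR 8 = 2 < 10 — winning move (to 2).
That gives 3 winning moves.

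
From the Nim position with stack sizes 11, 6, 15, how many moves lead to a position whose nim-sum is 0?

Compute the nim-sum pairwise:
11 XOR 6 = 13
13 XOR 15 = 2
The overall nim-sum is X = 2. A stack of size p has a winning move iff p XOR X < p (reduce it to p XOR X).
  11: 11 XOR 2 = 9 < 11 — winning move (to 9).
  6: 6 XOR 2 = 4 < 6 — winning move (to 4).
  15: 15 XOR 2 = 13 < 15 — winning move (to 13).
That gives 3 winning moves.

3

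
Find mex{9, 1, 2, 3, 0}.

4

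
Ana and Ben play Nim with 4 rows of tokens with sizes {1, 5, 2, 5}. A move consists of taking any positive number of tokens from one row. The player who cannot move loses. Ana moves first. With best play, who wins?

Ana wins

Compute the nim-sum pairwise:
1 XOR 5 = 4
4 XOR 2 = 6
6 XOR 5 = 3
The nim-sum is 3 ≠ 0, so this is an N-position: the player to move can win; Ana has a winning move.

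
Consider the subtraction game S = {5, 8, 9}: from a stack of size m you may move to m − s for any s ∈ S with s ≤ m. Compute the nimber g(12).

Compute g(0), g(1), … for moves {5, 8, 9}:
k:     0  1  2  3  4  5  6  7  8  9 10 11 12
g(k):  0  0  0  0  0  1  1  1  1  1  2  2  2
So g(12) = 2.

2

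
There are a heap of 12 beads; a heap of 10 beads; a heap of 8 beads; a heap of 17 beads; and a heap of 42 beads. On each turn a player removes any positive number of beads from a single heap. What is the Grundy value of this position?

Nim-sum: 12 ⊕ 10 ⊕ 8 ⊕ 17 ⊕ 42 = 53.

53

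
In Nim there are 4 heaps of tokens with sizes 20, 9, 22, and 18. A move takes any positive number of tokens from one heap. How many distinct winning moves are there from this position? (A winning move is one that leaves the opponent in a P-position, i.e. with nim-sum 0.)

3

Compute the nim-sum pairwise:
20 ^ 9 = 29
29 ^ 22 = 11
11 ^ 18 = 25
The overall nim-sum is X = 25. A heap of size p has a winning move iff p XOR X < p (reduce it to p XOR X).
  20: 20 XOR 25 = 13 < 20 — winning move (to 13).
  9: 9 XOR 25 = 16 ≥ 9 — no move.
  22: 22 XOR 25 = 15 < 22 — winning move (to 15).
  18: 18 XOR 25 = 11 < 18 — winning move (to 11).
That gives 3 winning moves.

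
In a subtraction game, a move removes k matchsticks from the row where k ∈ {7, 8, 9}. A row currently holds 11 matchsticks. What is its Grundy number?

1

Compute g(0), g(1), … for moves {7, 8, 9}:
k:     0  1  2  3  4  5  6  7  8  9 10 11
g(k):  0  0  0  0  0  0  0  1  1  1  1  1
So g(11) = 1.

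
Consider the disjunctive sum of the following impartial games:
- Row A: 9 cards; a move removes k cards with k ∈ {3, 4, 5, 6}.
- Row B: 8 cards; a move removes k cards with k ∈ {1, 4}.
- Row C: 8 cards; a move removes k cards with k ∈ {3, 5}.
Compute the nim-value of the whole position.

1

Grundy values for row A (subtraction set {3, 4, 5, 6}):
g(0) = mex{} = 0
g(1) = mex{} = 0
g(2) = mex{} = 0
g(3) = mex{0} = 1
g(4) = mex{0} = 1
g(5) = mex{0} = 1
g(6) = mex{0,1} = 2
g(7) = mex{0,1} = 2
g(8) = mex{0,1} = 2
g(9) = mex{1,2} = 0
So g(9) = 0.
For row B, compute g(0), g(1), … with moves {1, 4}:
g(0) = mex{} = 0
g(1) = mex{0} = 1
g(2) = mex{1} = 0
g(3) = mex{0} = 1
g(4) = mex{0,1} = 2
g(5) = mex{1,2} = 0
g(6) = mex{0} = 1
g(7) = mex{1} = 0
g(8) = mex{0,2} = 1
So g(8) = 1.
Build the Grundy sequence for row C with g(k) = mex{g(k−s) : s ∈ {3, 5}, s ≤ k}:
k:     0  1  2  3  4  5  6  7  8
g(k):  0  0  0  1  1  1  2  2  0
So g(8) = 0.
The value of a disjunctive sum is the nim-sum of the parts.
Combined value = 0 ⊕ 1 ⊕ 0 = 1.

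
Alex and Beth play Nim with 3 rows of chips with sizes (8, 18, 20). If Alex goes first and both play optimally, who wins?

Bitwise XOR of the heap sizes:
  01000  (8)
  10010  (18)
  10100  (20)
  -----
  01110  (14)
The nim-sum is 14 ≠ 0, so this is an N-position: the player to move can win; Alex has a winning move.

Alex wins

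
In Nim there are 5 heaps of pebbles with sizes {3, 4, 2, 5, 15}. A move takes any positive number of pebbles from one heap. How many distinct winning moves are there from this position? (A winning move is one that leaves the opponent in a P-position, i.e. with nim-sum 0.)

1

Write each in binary and XOR column by column:
  0011  (3)
  0100  (4)
  0010  (2)
  0101  (5)
  1111  (15)
  ----
  1111  (15)
The overall nim-sum is X = 15. A heap of size p has a winning move iff p XOR X < p (reduce it to p XOR X).
  3: 3 XOR 15 = 12 ≥ 3 — no move.
  4: 4 XOR 15 = 11 ≥ 4 — no move.
  2: 2 XOR 15 = 13 ≥ 2 — no move.
  5: 5 XOR 15 = 10 ≥ 5 — no move.
  15: 15 XOR 15 = 0 < 15 — winning move (to 0).
That gives 1 winning move.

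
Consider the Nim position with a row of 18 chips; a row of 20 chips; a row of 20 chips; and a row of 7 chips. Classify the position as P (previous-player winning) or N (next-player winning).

N-position

Write each in binary and XOR column by column:
  10010  (18)
  10100  (20)
  10100  (20)
  00111  (7)
  -----
  10101  (21)
The nim-sum is 21 ≠ 0, so this is an N-position: the player to move can win.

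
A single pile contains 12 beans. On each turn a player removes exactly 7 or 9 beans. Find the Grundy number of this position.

1

Build the Grundy sequence with g(k) = mex{g(k−s) : s ∈ {7, 9}, s ≤ k}:
k:     0  1  2  3  4  5  6  7  8  9 10 11 12
g(k):  0  0  0  0  0  0  0  1  1  1  1  1  1
So g(12) = 1.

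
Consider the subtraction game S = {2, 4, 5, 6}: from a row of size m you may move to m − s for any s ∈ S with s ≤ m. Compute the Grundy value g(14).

3

Compute g(0), g(1), … for moves {2, 4, 5, 6}:
k:     0  1  2  3  4  5  6  7  8  9 10 11 12 13 14
g(k):  0  0  1  1  2  2  3  3  0  0  1  1  2  2  3
So g(14) = 3.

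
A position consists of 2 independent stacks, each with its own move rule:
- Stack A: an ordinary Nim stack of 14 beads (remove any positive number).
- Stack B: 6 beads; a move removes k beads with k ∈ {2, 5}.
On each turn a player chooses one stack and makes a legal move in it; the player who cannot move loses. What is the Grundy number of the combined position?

15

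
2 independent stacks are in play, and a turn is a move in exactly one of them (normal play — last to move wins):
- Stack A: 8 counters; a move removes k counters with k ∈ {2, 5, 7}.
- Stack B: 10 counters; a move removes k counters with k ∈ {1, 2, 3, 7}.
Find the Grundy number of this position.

For stack A, compute g(0), g(1), … with moves {2, 5, 7}:
k:     0  1  2  3  4  5  6  7  8
g(k):  0  0  1  1  0  2  1  3  2
So g(8) = 2.
For stack B, compute g(0), g(1), … with moves {1, 2, 3, 7}:
g(0) = mex{} = 0
g(1) = mex{0} = 1
g(2) = mex{0,1} = 2
g(3) = mex{0,1,2} = 3
g(4) = mex{1,2,3} = 0
g(5) = mex{0,2,3} = 1
g(6) = mex{0,1,3} = 2
g(7) = mex{0,1,2} = 3
g(8) = mex{1,2,3} = 0
g(9) = mex{0,2,3} = 1
g(10) = mex{0,1,3} = 2
So g(10) = 2.
By the Sprague-Grundy theorem, the Grundy value of a sum of independent games is the XOR of the component values.
Combined value = 2 XOR 2 = 0.

0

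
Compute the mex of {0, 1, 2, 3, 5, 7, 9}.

4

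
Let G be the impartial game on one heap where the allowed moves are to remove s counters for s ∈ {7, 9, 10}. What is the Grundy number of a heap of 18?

Build the Grundy sequence with g(k) = mex{g(k−s) : s ∈ {7, 9, 10}, s ≤ k}:
k:     0  1  2  3  4  5  6  7  8  9 10 11 12 13 14 15 16 17 18
g(k):  0  0  0  0  0  0  0  1  1  1  1  1  1  1  2  2  2  0  0
So g(18) = 0.

0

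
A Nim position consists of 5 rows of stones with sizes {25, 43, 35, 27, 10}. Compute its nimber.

0

Bitwise XOR of the heap sizes:
  011001  (25)
  101011  (43)
  100011  (35)
  011011  (27)
  001010  (10)
  ------
  000000  (0)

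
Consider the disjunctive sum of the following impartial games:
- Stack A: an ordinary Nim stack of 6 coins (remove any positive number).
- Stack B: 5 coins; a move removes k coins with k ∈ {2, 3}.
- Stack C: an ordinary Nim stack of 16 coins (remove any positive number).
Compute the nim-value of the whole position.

22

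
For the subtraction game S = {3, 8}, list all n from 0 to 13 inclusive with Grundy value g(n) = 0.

0, 1, 2, 6, 7, 11, 12, 13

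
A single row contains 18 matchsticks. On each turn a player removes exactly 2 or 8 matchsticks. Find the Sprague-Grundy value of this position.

Compute g(0), g(1), … for moves {2, 8}:
k:     0  1  2  3  4  5  6  7  8  9 10 11 12 13 14 15 16 17 18
g(k):  0  0  1  1  0  0  1  1  2  2  0  0  1  1  0  0  1  1  2
So g(18) = 2.

2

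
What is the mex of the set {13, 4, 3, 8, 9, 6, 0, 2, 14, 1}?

5

The values 0, 1, 2, 3, 4 are all present; 5 is the first non-negative integer missing from the set.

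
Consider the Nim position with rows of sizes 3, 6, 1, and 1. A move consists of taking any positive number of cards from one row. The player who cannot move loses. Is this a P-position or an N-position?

Nim-sum: 3 XOR 6 XOR 1 XOR 1 = 5.
The nim-sum is 5 ≠ 0, so this is an N-position: the player to move can win.

N-position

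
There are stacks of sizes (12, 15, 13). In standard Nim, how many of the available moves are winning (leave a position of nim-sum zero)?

3

Nim-sum: 12 ⊕ 15 ⊕ 13 = 14.
The overall nim-sum is X = 14. A stack of size p has a winning move iff p XOR X < p (reduce it to p XOR X).
  12: 12 XOR 14 = 2 < 12 — winning move (to 2).
  15: 15 XOR 14 = 1 < 15 — winning move (to 1).
  13: 13 XOR 14 = 3 < 13 — winning move (to 3).
That gives 3 winning moves.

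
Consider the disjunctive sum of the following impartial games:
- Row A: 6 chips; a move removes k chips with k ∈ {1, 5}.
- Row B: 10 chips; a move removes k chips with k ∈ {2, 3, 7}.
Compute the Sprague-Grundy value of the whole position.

0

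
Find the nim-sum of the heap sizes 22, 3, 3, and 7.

17

Write each in binary and XOR column by column:
  10110  (22)
  00011  (3)
  00011  (3)
  00111  (7)
  -----
  10001  (17)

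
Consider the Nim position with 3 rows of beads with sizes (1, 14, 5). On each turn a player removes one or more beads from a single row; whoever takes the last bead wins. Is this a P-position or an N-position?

N-position

Write each in binary and XOR column by column:
  0001  (1)
  1110  (14)
  0101  (5)
  ----
  1010  (10)
The nim-sum is 10 ≠ 0, so this is an N-position: the player to move can win.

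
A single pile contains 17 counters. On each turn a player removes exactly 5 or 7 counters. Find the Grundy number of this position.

Compute g(0), g(1), … for moves {5, 7}:
k:     0  1  2  3  4  5  6  7  8  9 10 11 12 13 14 15 16 17
g(k):  0  0  0  0  0  1  1  1  1  1  2  2  0  0  0  0  0  1
So g(17) = 1.

1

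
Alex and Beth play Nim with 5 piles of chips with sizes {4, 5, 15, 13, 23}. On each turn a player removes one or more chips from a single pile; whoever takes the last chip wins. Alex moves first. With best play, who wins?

Alex wins

Nim-sum: 4 XOR 5 XOR 15 XOR 13 XOR 23 = 20.
The nim-sum is 20 ≠ 0, so this is an N-position: the player to move can win; Alex has a winning move.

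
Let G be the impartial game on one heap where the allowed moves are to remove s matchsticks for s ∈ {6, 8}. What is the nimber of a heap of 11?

1

Compute g(0), g(1), … for moves {6, 8}:
k:     0  1  2  3  4  5  6  7  8  9 10 11
g(k):  0  0  0  0  0  0  1  1  1  1  1  1
So g(11) = 1.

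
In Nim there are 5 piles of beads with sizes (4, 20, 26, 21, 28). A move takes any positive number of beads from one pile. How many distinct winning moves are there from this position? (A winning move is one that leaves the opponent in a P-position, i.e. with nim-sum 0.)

Nim-sum: 4 XOR 20 XOR 26 XOR 21 XOR 28 = 3.
The overall nim-sum is X = 3. A pile of size p has a winning move iff p XOR X < p (reduce it to p XOR X).
  4: 4 XOR 3 = 7 ≥ 4 — no move.
  20: 20 XOR 3 = 23 ≥ 20 — no move.
  26: 26 XOR 3 = 25 < 26 — winning move (to 25).
  21: 21 XOR 3 = 22 ≥ 21 — no move.
  28: 28 XOR 3 = 31 ≥ 28 — no move.
That gives 1 winning move.

1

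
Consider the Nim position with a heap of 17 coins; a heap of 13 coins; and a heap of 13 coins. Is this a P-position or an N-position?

N-position

Compute the nim-sum pairwise:
17 ⊕ 13 = 28
28 ⊕ 13 = 17
The nim-sum is 17 ≠ 0, so this is an N-position: the player to move can win.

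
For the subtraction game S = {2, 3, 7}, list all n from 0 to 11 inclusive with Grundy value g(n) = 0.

0, 1, 5, 6, 10, 11

Compute g(0), g(1), … for moves {2, 3, 7}:
g(0) = mex{} = 0
g(1) = mex{} = 0
g(2) = mex{0} = 1
g(3) = mex{0} = 1
g(4) = mex{0,1} = 2
g(5) = mex{1} = 0
g(6) = mex{1,2} = 0
g(7) = mex{0,2} = 1
g(8) = mex{0} = 1
g(9) = mex{0,1} = 2
g(10) = mex{1} = 0
g(11) = mex{1,2} = 0
The P-positions (g = 0) in 0..11 are 0, 1, 5, 6, 10, 11.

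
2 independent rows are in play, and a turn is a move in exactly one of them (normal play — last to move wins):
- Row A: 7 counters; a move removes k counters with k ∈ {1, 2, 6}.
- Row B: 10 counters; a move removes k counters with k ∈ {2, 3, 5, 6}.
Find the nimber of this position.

1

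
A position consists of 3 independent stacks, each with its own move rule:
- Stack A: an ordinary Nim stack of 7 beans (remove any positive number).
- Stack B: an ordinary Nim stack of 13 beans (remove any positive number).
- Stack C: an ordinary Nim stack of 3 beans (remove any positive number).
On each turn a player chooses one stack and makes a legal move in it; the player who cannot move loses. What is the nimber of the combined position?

9

Stack A is a plain Nim stack of size 7, so its Grundy value is 7.
Stack B is a plain Nim stack of size 13, so its Grundy value is 13.
Stack C is a plain Nim stack of size 3, so its Grundy value is 3.
By the Sprague-Grundy theorem, the Grundy value of a sum of independent games is the XOR of the component values.
Combined value = 7 XOR 13 XOR 3 = 9.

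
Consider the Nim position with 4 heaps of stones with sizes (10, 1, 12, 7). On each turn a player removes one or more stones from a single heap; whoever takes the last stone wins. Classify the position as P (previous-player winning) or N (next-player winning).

P-position

Compute the nim-sum pairwise:
10 ^ 1 = 11
11 ^ 12 = 7
7 ^ 7 = 0
The nim-sum is 0, so this is a P-position: the player to move is in a losing position under optimal play.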